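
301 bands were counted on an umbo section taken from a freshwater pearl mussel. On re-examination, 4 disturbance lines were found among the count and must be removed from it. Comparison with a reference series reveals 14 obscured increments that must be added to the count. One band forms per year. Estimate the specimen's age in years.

True band count = 301 − 4 + 14 = 311.
With a one-to-one band periodicity this is 311 years.

311 years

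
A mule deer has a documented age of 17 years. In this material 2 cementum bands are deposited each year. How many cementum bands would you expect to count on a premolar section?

With 2 cementum bands per year, 17 years would produce 17 × 2 = 34 cementum bands.
So 34 cementum bands should be present.

34 cementum bands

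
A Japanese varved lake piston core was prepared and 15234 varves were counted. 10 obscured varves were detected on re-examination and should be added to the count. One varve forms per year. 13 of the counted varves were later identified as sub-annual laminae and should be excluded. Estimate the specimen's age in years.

Adjusted count: 15234 − 13 + 10 = 15231 varves.
One varve per year makes the duration 15231 years.

15231 yr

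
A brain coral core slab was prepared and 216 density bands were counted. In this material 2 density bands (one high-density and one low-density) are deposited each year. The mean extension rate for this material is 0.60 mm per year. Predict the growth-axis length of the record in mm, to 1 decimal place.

64.8 mm

216 density bands at 2 per year is 216 / 2 = 108 years.
108 years at 0.60 mm/year gives 0.60 × 108 = 64.8 mm.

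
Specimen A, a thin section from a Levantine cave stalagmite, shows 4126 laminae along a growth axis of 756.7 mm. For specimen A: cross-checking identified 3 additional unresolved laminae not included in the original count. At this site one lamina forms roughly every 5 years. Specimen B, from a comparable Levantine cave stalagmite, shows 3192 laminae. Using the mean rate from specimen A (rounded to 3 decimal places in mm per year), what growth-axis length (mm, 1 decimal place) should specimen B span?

590.5 mm

Specimen A: adjusted count: 4126 + 3 = 4129 laminae.
Specimen A: 4129 laminae at 5 years each span 4129 × 5 = 20645 years.
A: Extension rate ≈ 756.7 / 20645 = 0.037 mm/year.
Specimen B: multiplying by 5 years per lamina: 3192 × 5 = 15960 years. Length of B = 0.037 × 15960 = 590.5 mm.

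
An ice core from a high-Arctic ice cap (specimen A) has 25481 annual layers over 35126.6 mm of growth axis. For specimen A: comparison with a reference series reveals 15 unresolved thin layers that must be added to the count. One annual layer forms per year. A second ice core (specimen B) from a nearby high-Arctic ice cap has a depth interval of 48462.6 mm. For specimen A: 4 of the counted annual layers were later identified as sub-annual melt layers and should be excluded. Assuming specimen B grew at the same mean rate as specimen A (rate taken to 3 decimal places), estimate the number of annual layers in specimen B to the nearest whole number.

35169 annual layers

Specimen A: after corrections the count is 25481 − 4 + 15 = 25492 annual layers.
A: 35126.6 mm over 25492 years gives 35126.6 / 25492 ≈ 1.378 mm/year.
Specimen B: 48462.6 mm / 1.378 mm per year = 35168.80 years ≈ 35169 annual layers.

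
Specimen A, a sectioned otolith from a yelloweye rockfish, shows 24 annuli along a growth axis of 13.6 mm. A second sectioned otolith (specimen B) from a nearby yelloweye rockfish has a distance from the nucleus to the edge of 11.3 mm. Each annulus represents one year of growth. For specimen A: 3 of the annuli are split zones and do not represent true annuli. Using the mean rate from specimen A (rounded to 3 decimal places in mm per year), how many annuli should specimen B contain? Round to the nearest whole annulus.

17 annuli

Specimen A: correcting the raw count gives 24 − 3 = 21 true annuli.
A: 13.6 mm over 21 years gives 13.6 / 21 ≈ 0.648 mm/yr.
For B, 11.3 / 0.648 = 17.44 years ≈ 17 annuli.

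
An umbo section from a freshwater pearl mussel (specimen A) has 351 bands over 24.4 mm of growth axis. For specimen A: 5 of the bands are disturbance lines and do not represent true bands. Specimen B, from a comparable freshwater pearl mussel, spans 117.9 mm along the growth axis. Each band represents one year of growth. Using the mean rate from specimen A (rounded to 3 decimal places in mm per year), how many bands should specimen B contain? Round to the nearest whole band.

Specimen A: after corrections the count is 351 − 5 = 346 bands.
A: Extension rate ≈ 24.4 / 346 = 0.071 mm/year.
B spans 117.9 / 0.071 = 1660.56 years ≈ 1661 bands.

1661 bands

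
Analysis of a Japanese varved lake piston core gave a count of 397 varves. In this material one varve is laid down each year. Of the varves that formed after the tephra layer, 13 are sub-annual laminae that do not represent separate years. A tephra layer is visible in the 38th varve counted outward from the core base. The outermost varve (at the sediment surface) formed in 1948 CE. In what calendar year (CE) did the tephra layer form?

1602 CE

Between varve 38 and the sediment surface there are 397 − 38 = 359 varves.
359 − 13 false = 346 true varves after the tephra layer.
Counting back 346 years from 1948 CE places the tephra layer in 1948 − 346 = 1602 CE.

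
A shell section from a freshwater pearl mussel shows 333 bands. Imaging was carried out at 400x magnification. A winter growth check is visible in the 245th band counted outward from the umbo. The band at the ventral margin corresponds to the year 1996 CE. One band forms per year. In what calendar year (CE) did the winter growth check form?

333 − 245 = 88 bands lie beyond the winter growth check toward the ventral margin.
Counting back 88 years from 1996 CE places the winter growth check in 1996 − 88 = 1908 CE.

1908 CE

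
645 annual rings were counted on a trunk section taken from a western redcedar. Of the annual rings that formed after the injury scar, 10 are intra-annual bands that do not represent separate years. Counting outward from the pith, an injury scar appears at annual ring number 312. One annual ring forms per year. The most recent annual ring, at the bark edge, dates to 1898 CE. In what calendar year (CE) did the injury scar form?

1575 CE

645 − 312 = 333 annual rings lie beyond the injury scar toward the bark edge.
333 − 10 false = 323 true annual rings after the injury scar.
The annual ring at the bark edge is 1898 CE, so the injury scar dates to 1898 − 323 = 1575 CE.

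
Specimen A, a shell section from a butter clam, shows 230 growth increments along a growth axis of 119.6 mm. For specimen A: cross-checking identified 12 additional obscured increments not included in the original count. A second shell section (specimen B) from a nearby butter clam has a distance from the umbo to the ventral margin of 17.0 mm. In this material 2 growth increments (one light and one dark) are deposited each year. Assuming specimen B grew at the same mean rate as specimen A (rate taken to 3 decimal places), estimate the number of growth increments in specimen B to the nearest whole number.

34 growth increments

Specimen A: adjusted count: 230 + 12 = 242 growth increments.
Specimen A: dividing by 2 growth increments per year: 242 / 2 = 121 years.
A: Mean rate = 119.6 mm / 121 years ≈ 0.988 mm/yr.
B spans 17.0 / 0.988 = 17.21 years; at 2 growth increments per year that is 17.21 × 2 ≈ 34 growth increments.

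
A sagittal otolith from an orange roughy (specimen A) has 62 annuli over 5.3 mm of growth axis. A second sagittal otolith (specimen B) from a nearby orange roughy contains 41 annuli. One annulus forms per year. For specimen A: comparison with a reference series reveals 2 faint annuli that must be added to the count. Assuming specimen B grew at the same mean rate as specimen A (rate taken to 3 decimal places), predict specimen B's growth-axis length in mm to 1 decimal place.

Specimen A: after corrections the count is 62 + 2 = 64 annuli.
A: 5.3 mm over 64 years gives 5.3 / 64 ≈ 0.083 mm/yr.
B's length ≈ 0.083 × 41 = 3.4 mm.

3.4 mm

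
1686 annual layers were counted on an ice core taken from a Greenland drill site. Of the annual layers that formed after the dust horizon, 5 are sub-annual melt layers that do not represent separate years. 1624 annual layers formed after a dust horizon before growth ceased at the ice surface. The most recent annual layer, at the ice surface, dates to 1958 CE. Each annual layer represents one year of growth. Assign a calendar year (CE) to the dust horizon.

339 CE

1624 annual layers post-date the dust horizon.
1624 − 5 false = 1619 true annual layers after the dust horizon.
The annual layer at the ice surface is 1958 CE, so the dust horizon dates to 1958 − 1619 = 339 CE.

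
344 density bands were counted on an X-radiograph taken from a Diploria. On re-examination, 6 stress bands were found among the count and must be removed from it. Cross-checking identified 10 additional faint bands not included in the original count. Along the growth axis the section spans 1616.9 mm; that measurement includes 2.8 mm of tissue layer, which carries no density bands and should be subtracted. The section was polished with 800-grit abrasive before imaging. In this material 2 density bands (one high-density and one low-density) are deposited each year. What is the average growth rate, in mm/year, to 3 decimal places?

Adjusted count: 344 − 6 + 10 = 348 density bands.
348 density bands at 2 per year is 348 / 2 = 174 years.
The growth record spans 1616.9 − 2.8 = 1614.1 mm.
Extension rate ≈ 1614.1 / 174 = 9.276 mm/year.

9.276 mm/year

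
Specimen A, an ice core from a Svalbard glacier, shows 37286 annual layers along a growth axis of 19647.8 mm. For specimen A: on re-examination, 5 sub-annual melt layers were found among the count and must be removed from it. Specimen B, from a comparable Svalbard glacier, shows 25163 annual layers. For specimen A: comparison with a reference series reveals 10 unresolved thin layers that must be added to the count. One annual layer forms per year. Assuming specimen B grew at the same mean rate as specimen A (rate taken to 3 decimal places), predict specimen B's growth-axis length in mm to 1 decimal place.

Specimen A: correcting the raw count gives 37286 − 5 + 10 = 37291 true annual layers.
A: Extension rate ≈ 19647.8 / 37291 = 0.527 mm per year.
B's length ≈ 0.527 × 25163 = 13260.9 mm.

13260.9 mm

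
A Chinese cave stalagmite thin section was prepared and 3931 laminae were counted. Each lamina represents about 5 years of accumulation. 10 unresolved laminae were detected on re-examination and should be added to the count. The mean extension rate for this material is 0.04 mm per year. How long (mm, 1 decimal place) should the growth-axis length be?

788.2 mm

Correcting the raw count gives 3931 + 10 = 3941 true laminae.
3941 laminae at 5 years each span 3941 × 5 = 19705 years.
19705 years at 0.04 mm/year gives 0.04 × 19705 = 788.2 mm.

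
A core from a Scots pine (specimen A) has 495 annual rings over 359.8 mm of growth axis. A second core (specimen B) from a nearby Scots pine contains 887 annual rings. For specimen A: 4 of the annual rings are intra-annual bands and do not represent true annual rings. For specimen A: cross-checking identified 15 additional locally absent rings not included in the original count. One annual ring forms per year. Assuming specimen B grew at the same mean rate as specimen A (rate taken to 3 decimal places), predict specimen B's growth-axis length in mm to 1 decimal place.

630.7 mm

Specimen A: after corrections the count is 495 − 4 + 15 = 506 annual rings.
A: Mean rate = 359.8 mm / 506 years ≈ 0.711 mm/yr.
B's length ≈ 0.711 × 887 = 630.7 mm.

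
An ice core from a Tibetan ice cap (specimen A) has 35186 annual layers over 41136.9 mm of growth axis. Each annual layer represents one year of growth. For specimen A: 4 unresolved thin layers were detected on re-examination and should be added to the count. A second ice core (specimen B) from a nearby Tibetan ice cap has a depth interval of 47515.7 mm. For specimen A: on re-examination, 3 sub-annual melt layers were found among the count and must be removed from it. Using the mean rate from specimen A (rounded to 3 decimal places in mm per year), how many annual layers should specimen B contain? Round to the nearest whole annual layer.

Specimen A: after corrections the count is 35186 − 3 + 4 = 35187 annual layers.
A: Mean rate = 41136.9 mm / 35187 years ≈ 1.169 mm per year.
Specimen B: 47515.7 mm / 1.169 mm per year = 40646.45 years ≈ 40646 annual layers.

40646 annual layers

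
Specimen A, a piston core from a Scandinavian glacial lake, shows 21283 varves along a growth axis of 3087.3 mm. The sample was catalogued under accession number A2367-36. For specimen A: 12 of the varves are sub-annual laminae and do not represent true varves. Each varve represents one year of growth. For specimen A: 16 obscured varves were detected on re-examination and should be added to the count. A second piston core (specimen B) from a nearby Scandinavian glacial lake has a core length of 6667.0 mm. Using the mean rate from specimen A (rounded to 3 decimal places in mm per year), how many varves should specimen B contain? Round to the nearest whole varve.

Specimen A: after corrections the count is 21283 − 12 + 16 = 21287 varves.
A: Mean rate = 3087.3 mm / 21287 years ≈ 0.145 mm/yr.
Specimen B: 6667.0 mm / 0.145 mm per year = 45979.31 years ≈ 45979 varves.

45979 varves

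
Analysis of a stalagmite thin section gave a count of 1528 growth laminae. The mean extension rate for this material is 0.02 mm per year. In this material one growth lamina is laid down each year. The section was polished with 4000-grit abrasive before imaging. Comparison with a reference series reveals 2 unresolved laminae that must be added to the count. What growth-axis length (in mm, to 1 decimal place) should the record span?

After corrections the count is 1528 + 2 = 1530 growth laminae.
1530 years at 0.02 mm/year gives 0.02 × 1530 = 30.6 mm.

30.6 mm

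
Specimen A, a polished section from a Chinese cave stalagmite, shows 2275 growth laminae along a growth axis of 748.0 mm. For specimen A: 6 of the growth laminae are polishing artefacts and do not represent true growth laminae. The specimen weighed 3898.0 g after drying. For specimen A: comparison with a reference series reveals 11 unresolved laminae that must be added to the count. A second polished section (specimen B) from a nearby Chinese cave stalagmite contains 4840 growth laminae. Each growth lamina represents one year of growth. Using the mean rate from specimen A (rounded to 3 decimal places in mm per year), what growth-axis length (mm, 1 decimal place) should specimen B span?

Specimen A: correcting the raw count gives 2275 − 6 + 11 = 2280 true growth laminae.
A: Extension rate ≈ 748.0 / 2280 = 0.328 mm/year.
Length of B = 0.328 × 4840 = 1587.5 mm.

1587.5 mm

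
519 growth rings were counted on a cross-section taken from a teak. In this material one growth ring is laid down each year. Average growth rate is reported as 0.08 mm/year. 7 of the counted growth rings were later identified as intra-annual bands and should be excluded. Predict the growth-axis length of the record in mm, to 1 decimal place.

41.0 mm

Adjusted count: 519 − 7 = 512 growth rings.
Length ≈ 0.08 × 512 = 41.0 mm.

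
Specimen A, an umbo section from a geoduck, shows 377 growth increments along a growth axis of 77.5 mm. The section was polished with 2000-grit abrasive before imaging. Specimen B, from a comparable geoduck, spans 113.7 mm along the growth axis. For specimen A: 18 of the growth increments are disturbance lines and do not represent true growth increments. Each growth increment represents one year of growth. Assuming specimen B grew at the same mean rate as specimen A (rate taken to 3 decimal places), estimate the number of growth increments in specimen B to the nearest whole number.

Specimen A: true growth increment count = 377 − 18 = 359.
A: Extension rate ≈ 77.5 / 359 = 0.216 mm/year.
B spans 113.7 / 0.216 = 526.39 years ≈ 526 growth increments.

526 growth increments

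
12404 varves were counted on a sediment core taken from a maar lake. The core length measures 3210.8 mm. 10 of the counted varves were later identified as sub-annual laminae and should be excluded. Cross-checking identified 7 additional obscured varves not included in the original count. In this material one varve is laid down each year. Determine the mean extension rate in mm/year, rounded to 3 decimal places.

0.259 mm/year

True varve count = 12404 − 10 + 7 = 12401.
3210.8 mm over 12401 years gives 3210.8 / 12401 ≈ 0.259 mm/year.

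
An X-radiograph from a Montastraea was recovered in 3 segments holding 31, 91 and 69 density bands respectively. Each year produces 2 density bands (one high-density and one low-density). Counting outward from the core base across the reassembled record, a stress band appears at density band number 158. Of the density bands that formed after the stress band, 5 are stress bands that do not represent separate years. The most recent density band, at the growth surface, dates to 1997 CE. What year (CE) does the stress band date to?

Total density bands = 31 + 91 + 69 = 191.
Between density band 158 and the growth surface there are 191 − 158 = 33 density bands.
Excluding 5 false density bands: 33 − 5 = 28.
Dividing by 2 density bands per year: 28 / 2 = 14 years.
1997 − 14 = 1983 CE.

1983 CE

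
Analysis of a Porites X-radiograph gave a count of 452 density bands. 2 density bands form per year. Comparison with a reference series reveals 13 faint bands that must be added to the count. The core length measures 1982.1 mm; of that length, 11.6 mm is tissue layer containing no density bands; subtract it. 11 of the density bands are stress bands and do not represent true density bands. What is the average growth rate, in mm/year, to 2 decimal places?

True density band count = 452 − 11 + 13 = 454.
454 density bands at 2 per year is 454 / 2 = 227 years.
Removing the 11.6 mm offcut leaves 1982.1 − 11.6 = 1970.5 mm.
Mean rate = 1970.5 mm / 227 years ≈ 8.68 mm/year.

8.68 mm/year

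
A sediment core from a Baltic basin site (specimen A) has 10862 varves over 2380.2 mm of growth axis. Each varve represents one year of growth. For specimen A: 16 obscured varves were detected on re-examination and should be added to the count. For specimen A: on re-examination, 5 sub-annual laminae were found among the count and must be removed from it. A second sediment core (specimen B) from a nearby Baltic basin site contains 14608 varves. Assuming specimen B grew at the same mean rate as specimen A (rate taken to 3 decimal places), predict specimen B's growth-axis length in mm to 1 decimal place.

Specimen A: adjusted count: 10862 − 5 + 16 = 10873 varves.
A: 2380.2 mm over 10873 years gives 2380.2 / 10873 ≈ 0.219 mm per year.
B's length ≈ 0.219 × 14608 = 3199.2 mm.

3199.2 mm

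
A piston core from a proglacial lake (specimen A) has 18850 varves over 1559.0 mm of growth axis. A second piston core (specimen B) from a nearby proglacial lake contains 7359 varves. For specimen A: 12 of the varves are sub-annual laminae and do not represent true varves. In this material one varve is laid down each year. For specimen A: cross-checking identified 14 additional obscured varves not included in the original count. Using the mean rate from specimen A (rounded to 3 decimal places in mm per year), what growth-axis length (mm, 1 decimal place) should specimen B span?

Specimen A: true varve count = 18850 − 12 + 14 = 18852.
A: Mean rate = 1559.0 mm / 18852 years ≈ 0.083 mm/yr.
B's length ≈ 0.083 × 7359 = 610.8 mm.

610.8 mm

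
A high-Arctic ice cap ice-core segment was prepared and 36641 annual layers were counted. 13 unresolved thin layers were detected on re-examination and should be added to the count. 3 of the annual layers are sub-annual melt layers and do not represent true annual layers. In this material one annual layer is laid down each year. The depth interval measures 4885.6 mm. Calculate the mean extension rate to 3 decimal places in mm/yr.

0.133 mm/yr

Correcting the raw count gives 36641 − 3 + 13 = 36651 true annual layers.
Extension rate ≈ 4885.6 / 36651 = 0.133 mm/yr.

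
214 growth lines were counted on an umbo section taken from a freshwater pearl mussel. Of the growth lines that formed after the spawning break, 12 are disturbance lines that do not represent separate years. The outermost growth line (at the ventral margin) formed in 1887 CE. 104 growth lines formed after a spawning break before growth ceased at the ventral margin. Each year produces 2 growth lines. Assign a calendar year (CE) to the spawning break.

There are 104 growth lines younger than the spawning break.
Excluding 12 false growth lines: 104 − 12 = 92.
Dividing by 2 growth lines per year: 92 / 2 = 46 years.
Counting back 46 years from 1887 CE places the spawning break in 1887 − 46 = 1841 CE.

1841 CE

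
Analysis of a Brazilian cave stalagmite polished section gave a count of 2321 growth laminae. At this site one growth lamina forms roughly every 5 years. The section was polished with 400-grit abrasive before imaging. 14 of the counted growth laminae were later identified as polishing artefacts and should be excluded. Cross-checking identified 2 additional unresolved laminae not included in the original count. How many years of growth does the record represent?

11545 years

Adjusted count: 2321 − 14 + 2 = 2309 growth laminae.
At 5 years per growth lamina, 2309 × 5 = 11545 years.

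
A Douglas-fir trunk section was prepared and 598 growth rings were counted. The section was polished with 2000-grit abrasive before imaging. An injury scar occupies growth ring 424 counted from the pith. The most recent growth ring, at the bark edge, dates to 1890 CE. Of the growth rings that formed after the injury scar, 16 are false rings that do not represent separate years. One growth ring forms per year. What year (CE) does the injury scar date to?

The injury scar sits at growth ring 424 from the pith, so 598 − 424 = 174 growth rings formed after it.
174 − 16 false = 158 true growth rings after the injury scar.
1890 − 158 = 1732 CE.

1732 CE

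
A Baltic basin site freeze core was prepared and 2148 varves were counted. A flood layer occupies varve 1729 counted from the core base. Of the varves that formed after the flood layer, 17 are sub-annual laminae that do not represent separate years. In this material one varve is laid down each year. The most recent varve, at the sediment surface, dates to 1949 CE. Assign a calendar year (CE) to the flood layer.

1547 CE

The flood layer sits at varve 1729 from the core base, so 2148 − 1729 = 419 varves formed after it.
Excluding 17 false varves: 419 − 17 = 402.
Counting back 402 years from 1949 CE places the flood layer in 1949 − 402 = 1547 CE.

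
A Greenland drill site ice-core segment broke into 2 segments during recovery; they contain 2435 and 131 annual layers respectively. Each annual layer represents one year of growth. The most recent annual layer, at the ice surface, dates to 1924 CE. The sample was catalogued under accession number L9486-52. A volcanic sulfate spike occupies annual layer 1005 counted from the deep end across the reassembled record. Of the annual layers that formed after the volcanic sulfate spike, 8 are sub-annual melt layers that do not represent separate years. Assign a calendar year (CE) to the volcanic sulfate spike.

Total annual layers = 2435 + 131 = 2566.
Between annual layer 1005 and the ice surface there are 2566 − 1005 = 1561 annual layers.
Removing the 8 false annual layers leaves 1561 − 8 = 1553 true annual layers beyond the volcanic sulfate spike.
The annual layer at the ice surface is 1924 CE, so the volcanic sulfate spike dates to 1924 − 1553 = 371 CE.

371 CE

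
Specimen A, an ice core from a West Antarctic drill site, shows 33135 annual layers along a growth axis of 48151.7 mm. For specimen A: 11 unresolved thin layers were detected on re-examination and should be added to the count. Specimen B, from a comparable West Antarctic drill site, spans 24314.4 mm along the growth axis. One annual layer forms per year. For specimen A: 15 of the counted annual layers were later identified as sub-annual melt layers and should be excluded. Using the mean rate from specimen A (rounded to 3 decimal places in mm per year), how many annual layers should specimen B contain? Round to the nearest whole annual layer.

16734 annual layers

Specimen A: adjusted count: 33135 − 15 + 11 = 33131 annual layers.
A: 48151.7 mm over 33131 years gives 48151.7 / 33131 ≈ 1.453 mm/year.
Specimen B: 24314.4 mm / 1.453 mm per year = 16733.93 years ≈ 16734 annual layers.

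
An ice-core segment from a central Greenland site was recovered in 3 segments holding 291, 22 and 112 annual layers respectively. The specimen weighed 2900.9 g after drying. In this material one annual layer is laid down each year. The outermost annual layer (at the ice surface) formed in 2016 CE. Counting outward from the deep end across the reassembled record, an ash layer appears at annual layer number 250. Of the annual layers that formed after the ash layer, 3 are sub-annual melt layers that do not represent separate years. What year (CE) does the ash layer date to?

1844 CE

Total annual layers = 291 + 22 + 112 = 425.
425 − 250 = 175 annual layers lie beyond the ash layer toward the ice surface.
175 − 3 false = 172 true annual layers after the ash layer.
Counting back 172 years from 2016 CE places the ash layer in 2016 − 172 = 1844 CE.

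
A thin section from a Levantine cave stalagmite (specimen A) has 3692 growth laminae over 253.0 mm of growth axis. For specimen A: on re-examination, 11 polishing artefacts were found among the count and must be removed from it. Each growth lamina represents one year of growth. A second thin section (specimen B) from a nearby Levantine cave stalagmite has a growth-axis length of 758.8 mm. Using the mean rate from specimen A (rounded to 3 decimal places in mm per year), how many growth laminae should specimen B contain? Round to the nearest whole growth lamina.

10997 growth laminae

Specimen A: adjusted count: 3692 − 11 = 3681 growth laminae.
A: Mean rate = 253.0 mm / 3681 years ≈ 0.069 mm per year.
Specimen B: 758.8 mm / 0.069 mm per year = 10997.10 years ≈ 10997 growth laminae.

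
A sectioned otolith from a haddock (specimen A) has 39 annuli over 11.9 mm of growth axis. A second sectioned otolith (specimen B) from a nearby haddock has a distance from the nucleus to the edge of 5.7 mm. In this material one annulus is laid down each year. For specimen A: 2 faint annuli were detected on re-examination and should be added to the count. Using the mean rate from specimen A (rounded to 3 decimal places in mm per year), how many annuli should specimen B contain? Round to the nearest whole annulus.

20 annuli

Specimen A: correcting the raw count gives 39 + 2 = 41 true annuli.
A: 11.9 mm over 41 years gives 11.9 / 41 ≈ 0.290 mm per year.
B spans 5.7 / 0.290 = 19.66 years ≈ 20 annuli.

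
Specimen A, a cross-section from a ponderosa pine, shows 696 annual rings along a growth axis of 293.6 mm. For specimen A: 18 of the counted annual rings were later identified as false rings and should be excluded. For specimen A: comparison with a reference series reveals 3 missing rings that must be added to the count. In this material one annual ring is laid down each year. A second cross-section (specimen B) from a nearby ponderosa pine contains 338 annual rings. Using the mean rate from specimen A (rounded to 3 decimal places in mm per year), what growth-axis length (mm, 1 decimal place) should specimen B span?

145.7 mm

Specimen A: true annual ring count = 696 − 18 + 3 = 681.
A: Extension rate ≈ 293.6 / 681 = 0.431 mm/year.
Length of B = 0.431 × 338 = 145.7 mm.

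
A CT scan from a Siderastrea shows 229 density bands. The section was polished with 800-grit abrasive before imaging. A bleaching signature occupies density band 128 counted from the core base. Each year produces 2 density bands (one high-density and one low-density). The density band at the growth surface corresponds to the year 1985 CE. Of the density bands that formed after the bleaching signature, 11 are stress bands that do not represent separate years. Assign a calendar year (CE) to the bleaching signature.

1940 CE

229 − 128 = 101 density bands lie beyond the bleaching signature toward the growth surface.
101 − 11 false = 90 true density bands after the bleaching signature.
Dividing by 2 density bands per year: 90 / 2 = 45 years.
The density band at the growth surface is 1985 CE, so the bleaching signature dates to 1985 − 45 = 1940 CE.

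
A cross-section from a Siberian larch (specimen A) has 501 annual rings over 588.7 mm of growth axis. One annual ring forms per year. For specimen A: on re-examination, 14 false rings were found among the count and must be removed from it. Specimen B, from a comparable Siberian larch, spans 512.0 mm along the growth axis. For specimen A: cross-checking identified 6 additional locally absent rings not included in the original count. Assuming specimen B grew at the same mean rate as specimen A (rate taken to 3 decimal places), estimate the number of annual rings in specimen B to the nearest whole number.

429 annual rings

Specimen A: after corrections the count is 501 − 14 + 6 = 493 annual rings.
A: Mean rate = 588.7 mm / 493 years ≈ 1.194 mm/year.
B spans 512.0 / 1.194 = 428.81 years ≈ 429 annual rings.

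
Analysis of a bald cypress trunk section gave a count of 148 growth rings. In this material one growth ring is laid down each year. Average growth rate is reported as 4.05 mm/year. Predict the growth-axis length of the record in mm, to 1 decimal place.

The record spans 148 years at 4.05 mm per year.
Predicted length = 4.05 mm/year × 148 years = 599.4 mm.

599.4 mm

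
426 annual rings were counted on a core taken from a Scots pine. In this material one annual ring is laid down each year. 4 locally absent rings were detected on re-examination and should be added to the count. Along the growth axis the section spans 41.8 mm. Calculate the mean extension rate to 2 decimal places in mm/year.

0.10 mm/year

After corrections the count is 426 + 4 = 430 annual rings.
Extension rate ≈ 41.8 / 430 = 0.10 mm/year.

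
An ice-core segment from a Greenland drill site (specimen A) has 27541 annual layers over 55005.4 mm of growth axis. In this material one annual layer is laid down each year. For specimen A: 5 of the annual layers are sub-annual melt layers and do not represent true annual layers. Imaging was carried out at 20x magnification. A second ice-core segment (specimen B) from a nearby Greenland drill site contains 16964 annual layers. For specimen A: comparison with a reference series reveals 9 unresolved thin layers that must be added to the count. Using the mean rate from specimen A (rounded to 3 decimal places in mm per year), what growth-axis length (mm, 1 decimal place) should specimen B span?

Specimen A: after corrections the count is 27541 − 5 + 9 = 27545 annual layers.
A: 55005.4 mm over 27545 years gives 55005.4 / 27545 ≈ 1.997 mm per year.
B's length ≈ 1.997 × 16964 = 33877.1 mm.

33877.1 mm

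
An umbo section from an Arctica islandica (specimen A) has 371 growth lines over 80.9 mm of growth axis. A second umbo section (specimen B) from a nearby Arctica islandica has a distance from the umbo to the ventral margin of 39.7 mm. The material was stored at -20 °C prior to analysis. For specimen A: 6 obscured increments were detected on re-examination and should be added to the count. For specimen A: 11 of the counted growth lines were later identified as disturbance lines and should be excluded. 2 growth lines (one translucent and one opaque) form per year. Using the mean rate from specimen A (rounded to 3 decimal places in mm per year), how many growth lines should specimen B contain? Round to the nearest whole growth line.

180 growth lines

Specimen A: true growth line count = 371 − 11 + 6 = 366.
Specimen A: 366 growth lines at 2 per year is 366 / 2 = 183 years.
A: Mean rate = 80.9 mm / 183 years ≈ 0.442 mm/year.
Specimen B: 39.7 mm / 0.442 mm per year = 89.82 years; at 2 growth lines per year that is 89.82 × 2 ≈ 180 growth lines.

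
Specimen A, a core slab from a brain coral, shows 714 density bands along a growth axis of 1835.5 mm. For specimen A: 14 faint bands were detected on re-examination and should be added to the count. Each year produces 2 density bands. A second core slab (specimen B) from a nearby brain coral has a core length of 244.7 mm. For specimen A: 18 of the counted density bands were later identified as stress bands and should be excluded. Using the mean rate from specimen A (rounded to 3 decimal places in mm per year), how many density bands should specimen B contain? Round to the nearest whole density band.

Specimen A: adjusted count: 714 − 18 + 14 = 710 density bands.
Specimen A: 710 density bands at 2 per year is 710 / 2 = 355 years.
A: 1835.5 mm over 355 years gives 1835.5 / 355 ≈ 5.170 mm/year.
For B, 244.7 / 5.170 = 47.33 years; at 2 density bands per year that is 47.33 × 2 ≈ 95 density bands.

95 density bands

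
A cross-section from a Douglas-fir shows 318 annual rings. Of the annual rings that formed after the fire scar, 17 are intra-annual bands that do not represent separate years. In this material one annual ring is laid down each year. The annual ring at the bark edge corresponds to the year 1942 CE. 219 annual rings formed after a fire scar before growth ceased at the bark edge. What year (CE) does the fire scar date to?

1740 CE

There are 219 annual rings younger than the fire scar.
Excluding 17 false annual rings: 219 − 17 = 202.
1942 − 202 = 1740 CE.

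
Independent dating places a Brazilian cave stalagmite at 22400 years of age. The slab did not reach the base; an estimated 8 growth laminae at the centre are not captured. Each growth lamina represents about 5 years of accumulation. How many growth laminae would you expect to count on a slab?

One growth lamina every 5 years means 22400 / 5 = 4480 growth laminae.
4480 − 8 missed = 4472 growth laminae expected in the prepared section.

4472 growth laminae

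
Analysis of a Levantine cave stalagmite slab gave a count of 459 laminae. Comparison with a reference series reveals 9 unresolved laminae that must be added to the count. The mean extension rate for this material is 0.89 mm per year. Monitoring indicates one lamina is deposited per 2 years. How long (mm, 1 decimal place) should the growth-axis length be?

833.0 mm

Correcting the raw count gives 459 + 9 = 468 true laminae.
468 laminae at 2 years each span 468 × 2 = 936 years.
936 years at 0.89 mm/year gives 0.89 × 936 = 833.0 mm.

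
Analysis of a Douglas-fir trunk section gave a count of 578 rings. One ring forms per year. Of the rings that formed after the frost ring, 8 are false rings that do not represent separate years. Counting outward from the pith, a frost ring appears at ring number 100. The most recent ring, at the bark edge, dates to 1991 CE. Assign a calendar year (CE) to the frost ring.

1521 CE

The frost ring sits at ring 100 from the pith, so 578 − 100 = 478 rings formed after it.
Removing the 8 false rings leaves 478 − 8 = 470 true rings beyond the frost ring.
Counting back 470 years from 1991 CE places the frost ring in 1991 − 470 = 1521 CE.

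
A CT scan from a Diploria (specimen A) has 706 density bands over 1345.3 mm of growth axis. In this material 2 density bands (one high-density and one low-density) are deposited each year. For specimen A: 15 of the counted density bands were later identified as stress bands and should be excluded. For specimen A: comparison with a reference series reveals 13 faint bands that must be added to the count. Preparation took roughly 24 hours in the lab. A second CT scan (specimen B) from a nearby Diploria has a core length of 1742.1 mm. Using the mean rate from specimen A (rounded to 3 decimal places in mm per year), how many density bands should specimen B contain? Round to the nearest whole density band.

Specimen A: adjusted count: 706 − 15 + 13 = 704 density bands.
Specimen A: dividing by 2 density bands per year: 704 / 2 = 352 years.
A: Extension rate ≈ 1345.3 / 352 = 3.822 mm/yr.
For B, 1742.1 / 3.822 = 455.81 years; at 2 density bands per year that is 455.81 × 2 ≈ 912 density bands.

912 density bands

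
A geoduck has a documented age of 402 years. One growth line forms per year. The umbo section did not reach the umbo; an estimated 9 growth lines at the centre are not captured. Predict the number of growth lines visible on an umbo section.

393 growth lines

One growth line per year gives 402 growth lines over 402 years.
Less the 9 uncaptured growth lines: 402 − 9 = 393.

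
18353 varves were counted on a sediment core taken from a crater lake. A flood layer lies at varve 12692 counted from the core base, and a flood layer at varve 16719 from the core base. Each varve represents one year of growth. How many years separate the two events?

4027 years

Separation: 16719 − 12692 = 4027 varves.
That is 4027 years at one varve per year.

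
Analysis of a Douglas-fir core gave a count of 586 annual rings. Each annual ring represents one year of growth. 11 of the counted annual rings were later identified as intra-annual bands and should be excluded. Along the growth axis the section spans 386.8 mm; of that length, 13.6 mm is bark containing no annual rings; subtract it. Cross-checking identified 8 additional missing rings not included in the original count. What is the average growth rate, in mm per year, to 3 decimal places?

0.640 mm per year

Adjusted count: 586 − 11 + 8 = 583 annual rings.
The growth record spans 386.8 − 13.6 = 373.2 mm.
Extension rate ≈ 373.2 / 583 = 0.640 mm per year.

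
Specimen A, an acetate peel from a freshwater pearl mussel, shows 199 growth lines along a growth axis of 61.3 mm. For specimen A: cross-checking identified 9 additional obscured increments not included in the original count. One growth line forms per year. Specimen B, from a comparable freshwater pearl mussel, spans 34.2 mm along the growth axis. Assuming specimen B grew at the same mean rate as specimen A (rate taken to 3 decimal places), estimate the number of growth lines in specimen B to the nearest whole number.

Specimen A: true growth line count = 199 + 9 = 208.
A: 61.3 mm over 208 years gives 61.3 / 208 ≈ 0.295 mm/yr.
For B, 34.2 / 0.295 = 115.93 years ≈ 116 growth lines.

116 growth lines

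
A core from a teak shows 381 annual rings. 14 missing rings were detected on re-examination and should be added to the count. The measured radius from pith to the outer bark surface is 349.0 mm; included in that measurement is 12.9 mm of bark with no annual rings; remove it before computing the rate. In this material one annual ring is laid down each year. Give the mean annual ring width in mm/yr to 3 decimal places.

True annual ring count = 381 + 14 = 395.
The growth record spans 349.0 − 12.9 = 336.1 mm.
Extension rate ≈ 336.1 / 395 = 0.851 mm/yr.

0.851 mm/yr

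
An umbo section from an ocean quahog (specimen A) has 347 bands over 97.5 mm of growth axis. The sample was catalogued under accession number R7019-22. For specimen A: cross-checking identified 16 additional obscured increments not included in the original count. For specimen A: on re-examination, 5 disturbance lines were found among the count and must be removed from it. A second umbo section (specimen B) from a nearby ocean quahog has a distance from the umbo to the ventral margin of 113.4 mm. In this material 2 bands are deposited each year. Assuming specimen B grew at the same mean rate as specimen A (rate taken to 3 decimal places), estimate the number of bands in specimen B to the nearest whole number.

416 bands

Specimen A: correcting the raw count gives 347 − 5 + 16 = 358 true bands.
Specimen A: with 2 bands per year, 358 / 2 = 179 years.
A: 97.5 mm over 179 years gives 97.5 / 179 ≈ 0.545 mm/yr.
Specimen B: 113.4 mm / 0.545 mm per year = 208.07 years; at 2 bands per year that is 208.07 × 2 ≈ 416 bands.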